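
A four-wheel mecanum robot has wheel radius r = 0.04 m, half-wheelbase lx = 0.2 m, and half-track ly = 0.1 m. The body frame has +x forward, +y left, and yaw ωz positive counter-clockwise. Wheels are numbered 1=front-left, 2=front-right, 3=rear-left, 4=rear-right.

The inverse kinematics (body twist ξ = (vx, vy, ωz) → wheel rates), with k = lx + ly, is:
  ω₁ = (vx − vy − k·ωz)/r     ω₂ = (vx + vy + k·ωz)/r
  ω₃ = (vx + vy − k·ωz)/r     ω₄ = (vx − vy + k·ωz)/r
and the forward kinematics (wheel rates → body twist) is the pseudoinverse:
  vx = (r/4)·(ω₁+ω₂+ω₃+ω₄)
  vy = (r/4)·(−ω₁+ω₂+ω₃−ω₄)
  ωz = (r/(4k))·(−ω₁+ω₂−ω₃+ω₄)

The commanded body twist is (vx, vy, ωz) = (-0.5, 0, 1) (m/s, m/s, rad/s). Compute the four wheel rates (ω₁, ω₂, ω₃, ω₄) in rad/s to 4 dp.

k = lx + ly = 0.2 + 0.1 = 0.3000;  k·ωz = 0.3000·1 = 0.3000
ω₁ (FL) = (vx − vy − k·ωz)/r = -0.8000/0.04 = -20.0000
ω₂ (FR) = (vx + vy + k·ωz)/r = -0.2000/0.04 = -5.0000
ω₃ (RL) = (vx + vy − k·ωz)/r = -0.8000/0.04 = -20.0000
ω₄ (RR) = (vx − vy + k·ωz)/r = -0.2000/0.04 = -5.0000

(-20.0000, -5.0000, -20.0000, -5.0000)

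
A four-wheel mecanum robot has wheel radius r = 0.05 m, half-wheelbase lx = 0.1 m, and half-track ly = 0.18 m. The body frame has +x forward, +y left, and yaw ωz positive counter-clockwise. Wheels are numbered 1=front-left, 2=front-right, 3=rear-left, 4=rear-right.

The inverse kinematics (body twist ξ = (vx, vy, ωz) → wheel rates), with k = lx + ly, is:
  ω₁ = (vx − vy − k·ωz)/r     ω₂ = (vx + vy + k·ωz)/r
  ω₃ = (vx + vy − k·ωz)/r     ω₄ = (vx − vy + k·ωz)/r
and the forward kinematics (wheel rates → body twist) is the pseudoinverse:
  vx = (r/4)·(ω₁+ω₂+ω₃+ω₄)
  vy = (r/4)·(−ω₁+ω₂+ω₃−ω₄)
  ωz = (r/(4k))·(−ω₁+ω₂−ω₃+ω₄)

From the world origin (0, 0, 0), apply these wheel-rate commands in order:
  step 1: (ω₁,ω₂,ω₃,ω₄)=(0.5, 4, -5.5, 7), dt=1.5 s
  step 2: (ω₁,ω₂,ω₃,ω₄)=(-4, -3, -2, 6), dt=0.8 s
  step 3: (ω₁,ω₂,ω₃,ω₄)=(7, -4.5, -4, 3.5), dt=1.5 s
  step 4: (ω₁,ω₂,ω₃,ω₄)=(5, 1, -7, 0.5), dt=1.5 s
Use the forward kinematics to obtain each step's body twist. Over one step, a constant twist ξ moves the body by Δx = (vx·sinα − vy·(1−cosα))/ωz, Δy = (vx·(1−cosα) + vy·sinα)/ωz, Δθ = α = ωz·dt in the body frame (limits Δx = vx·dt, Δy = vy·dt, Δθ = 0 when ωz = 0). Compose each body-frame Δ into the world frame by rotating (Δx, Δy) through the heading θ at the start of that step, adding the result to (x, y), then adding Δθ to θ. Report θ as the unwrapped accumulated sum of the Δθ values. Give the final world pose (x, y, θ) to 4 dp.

(0.7802, -0.2866, 1.3594)

step 1: ξ=(vx,vy,ωz)=(0.0750, -0.1125, 0.7143), dt=1.5 → body Δ=(0.1743, -0.0835, 1.0714) → world pose (0.1743, -0.0835, 1.0714)
step 2: ξ=(vx,vy,ωz)=(-0.0375, -0.0875, 0.4018), dt=0.8 → body Δ=(-0.0183, -0.0736, 0.3214) → world pose (0.2301, -0.1349, 1.3929)
step 3: ξ=(vx,vy,ωz)=(0.0250, -0.2375, -0.1786), dt=1.5 → body Δ=(-0.0104, -0.3570, -0.2679) → world pose (0.5796, -0.2083, 1.1250)
step 4: ξ=(vx,vy,ωz)=(-0.0063, -0.1438, 0.1562), dt=1.5 → body Δ=(0.0159, -0.2147, 0.2344) → world pose (0.7802, -0.2866, 1.3594)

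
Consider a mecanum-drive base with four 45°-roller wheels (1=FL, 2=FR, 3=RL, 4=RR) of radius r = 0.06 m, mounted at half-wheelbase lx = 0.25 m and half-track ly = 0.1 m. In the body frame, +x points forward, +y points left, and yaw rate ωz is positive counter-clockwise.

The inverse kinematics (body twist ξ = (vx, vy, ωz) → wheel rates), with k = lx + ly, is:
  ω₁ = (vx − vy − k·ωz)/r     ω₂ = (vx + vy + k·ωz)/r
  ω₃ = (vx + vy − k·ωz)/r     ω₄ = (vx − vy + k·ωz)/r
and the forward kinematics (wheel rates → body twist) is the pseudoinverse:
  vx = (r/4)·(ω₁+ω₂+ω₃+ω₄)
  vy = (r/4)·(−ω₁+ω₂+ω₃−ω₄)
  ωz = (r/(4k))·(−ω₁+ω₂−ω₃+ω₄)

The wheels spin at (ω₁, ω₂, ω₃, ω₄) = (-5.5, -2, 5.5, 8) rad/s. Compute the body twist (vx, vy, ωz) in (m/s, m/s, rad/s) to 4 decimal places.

k = lx + ly = 0.25 + 0.1 = 0.3500
ω₁+ω₂+ω₃+ω₄ = 6.0000  →  vx = (0.06/4)·6.0000 = 0.0900
−ω₁+ω₂+ω₃−ω₄ = 1.0000  →  vy = (0.06/4)·1.0000 = 0.0150
−ω₁+ω₂−ω₃+ω₄ = 6.0000  →  ωz = (0.06/1.4000)·6.0000 = 0.2571

(0.0900, 0.0150, 0.2571)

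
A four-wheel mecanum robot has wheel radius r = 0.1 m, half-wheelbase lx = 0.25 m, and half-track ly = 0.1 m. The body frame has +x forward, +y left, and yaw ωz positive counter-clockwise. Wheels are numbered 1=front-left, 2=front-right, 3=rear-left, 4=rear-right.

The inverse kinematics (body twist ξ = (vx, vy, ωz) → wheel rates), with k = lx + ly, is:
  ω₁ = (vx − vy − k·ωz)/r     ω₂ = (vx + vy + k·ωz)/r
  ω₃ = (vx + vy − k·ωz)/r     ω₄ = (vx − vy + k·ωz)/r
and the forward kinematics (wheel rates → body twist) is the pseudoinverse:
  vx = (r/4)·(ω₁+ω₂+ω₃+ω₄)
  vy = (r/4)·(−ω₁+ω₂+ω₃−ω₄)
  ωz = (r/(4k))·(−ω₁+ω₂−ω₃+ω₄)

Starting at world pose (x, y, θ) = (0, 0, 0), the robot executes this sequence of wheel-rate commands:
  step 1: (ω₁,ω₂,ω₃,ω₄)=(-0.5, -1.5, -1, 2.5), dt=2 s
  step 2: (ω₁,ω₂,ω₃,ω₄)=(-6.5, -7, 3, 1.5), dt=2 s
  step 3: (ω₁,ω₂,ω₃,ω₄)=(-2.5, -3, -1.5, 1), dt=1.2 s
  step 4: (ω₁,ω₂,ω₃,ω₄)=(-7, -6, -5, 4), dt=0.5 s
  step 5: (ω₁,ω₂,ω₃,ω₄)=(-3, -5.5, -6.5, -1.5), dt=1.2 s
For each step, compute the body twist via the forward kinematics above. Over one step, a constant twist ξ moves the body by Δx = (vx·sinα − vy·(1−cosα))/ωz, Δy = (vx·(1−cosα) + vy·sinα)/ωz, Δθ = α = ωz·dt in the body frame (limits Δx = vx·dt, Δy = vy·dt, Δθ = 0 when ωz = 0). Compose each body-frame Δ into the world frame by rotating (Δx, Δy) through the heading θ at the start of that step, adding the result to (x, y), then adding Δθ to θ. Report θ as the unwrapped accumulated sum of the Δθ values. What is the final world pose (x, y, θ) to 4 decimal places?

(-0.9449, -1.0419, 0.8143)

step 1: ξ=(vx,vy,ωz)=(-0.0125, -0.1125, 0.1786), dt=2.0 → body Δ=(0.0153, -0.2247, 0.3571) → world pose (0.0153, -0.2247, 0.3571)
step 2: ξ=(vx,vy,ωz)=(-0.2250, 0.0250, -0.1429), dt=2.0 → body Δ=(-0.4368, 0.1132, -0.2857) → world pose (-0.4335, -0.2713, 0.0714)
step 3: ξ=(vx,vy,ωz)=(-0.1500, -0.0750, 0.1429), dt=1.2 → body Δ=(-0.1714, -0.1050, 0.1714) → world pose (-0.5970, -0.3883, 0.2429)
step 4: ξ=(vx,vy,ωz)=(-0.3500, -0.2000, 0.7143), dt=0.5 → body Δ=(-0.1536, -0.1288, 0.3571) → world pose (-0.7152, -0.5502, 0.6000)
step 5: ξ=(vx,vy,ωz)=(-0.4125, -0.1875, 0.1786), dt=1.2 → body Δ=(-0.4672, -0.2761, 0.2143) → world pose (-0.9449, -1.0419, 0.8143)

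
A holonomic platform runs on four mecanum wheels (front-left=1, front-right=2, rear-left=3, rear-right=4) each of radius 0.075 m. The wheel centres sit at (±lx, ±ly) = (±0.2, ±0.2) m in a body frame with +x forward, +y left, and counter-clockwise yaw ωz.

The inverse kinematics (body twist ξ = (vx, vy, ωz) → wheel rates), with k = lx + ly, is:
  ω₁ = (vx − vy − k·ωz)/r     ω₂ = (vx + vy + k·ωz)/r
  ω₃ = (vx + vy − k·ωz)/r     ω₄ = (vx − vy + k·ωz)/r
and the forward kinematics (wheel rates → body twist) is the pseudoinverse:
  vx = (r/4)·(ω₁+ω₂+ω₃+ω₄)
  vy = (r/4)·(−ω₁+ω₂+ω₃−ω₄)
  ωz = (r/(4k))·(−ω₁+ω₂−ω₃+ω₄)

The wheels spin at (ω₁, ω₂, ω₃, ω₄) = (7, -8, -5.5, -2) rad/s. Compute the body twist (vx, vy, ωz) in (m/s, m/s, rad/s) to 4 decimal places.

k = lx + ly = 0.2 + 0.2 = 0.4000
ω₁+ω₂+ω₃+ω₄ = -8.5000  →  vx = (0.075/4)·-8.5000 = -0.1594
−ω₁+ω₂+ω₃−ω₄ = -18.5000  →  vy = (0.075/4)·-18.5000 = -0.3469
−ω₁+ω₂−ω₃+ω₄ = -11.5000  →  ωz = (0.075/1.6000)·-11.5000 = -0.5391

(-0.1594, -0.3469, -0.5391)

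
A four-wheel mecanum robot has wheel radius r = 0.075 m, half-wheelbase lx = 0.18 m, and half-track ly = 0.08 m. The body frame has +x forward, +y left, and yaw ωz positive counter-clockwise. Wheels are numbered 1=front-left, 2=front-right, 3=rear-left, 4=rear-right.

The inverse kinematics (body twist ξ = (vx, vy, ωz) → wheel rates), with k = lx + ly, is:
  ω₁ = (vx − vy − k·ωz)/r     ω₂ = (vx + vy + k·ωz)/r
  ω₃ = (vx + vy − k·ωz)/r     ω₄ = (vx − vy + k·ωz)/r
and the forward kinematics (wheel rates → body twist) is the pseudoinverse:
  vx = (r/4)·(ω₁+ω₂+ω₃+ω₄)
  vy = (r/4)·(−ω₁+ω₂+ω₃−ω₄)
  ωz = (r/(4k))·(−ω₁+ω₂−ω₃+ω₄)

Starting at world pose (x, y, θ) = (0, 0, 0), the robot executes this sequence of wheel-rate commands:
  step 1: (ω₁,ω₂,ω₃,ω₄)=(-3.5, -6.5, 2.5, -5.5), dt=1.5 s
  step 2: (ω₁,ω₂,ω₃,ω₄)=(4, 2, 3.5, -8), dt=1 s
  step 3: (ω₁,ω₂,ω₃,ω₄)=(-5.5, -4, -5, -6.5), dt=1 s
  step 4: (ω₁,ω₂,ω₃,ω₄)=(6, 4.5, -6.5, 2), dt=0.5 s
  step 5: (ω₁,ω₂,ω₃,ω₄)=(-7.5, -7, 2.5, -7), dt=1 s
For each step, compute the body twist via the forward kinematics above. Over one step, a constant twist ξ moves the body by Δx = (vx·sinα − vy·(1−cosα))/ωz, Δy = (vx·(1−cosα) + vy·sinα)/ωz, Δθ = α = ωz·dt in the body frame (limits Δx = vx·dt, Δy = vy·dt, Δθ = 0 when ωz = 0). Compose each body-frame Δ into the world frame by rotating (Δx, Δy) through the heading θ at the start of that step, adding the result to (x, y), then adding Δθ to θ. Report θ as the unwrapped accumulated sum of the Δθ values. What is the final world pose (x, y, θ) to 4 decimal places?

step 1: ξ=(vx,vy,ωz)=(-0.2437, 0.0938, -0.7933), dt=1.5 → body Δ=(-0.2110, 0.3028, -1.1899) → world pose (-0.2110, 0.3028, -1.1899)
step 2: ξ=(vx,vy,ωz)=(0.0281, 0.1781, -0.9736), dt=1.0 → body Δ=(0.1040, 0.1386, -0.9736) → world pose (-0.0436, 0.2578, -2.1635)
step 3: ξ=(vx,vy,ωz)=(-0.3937, 0.0562, 0.0000), dt=1.0 → body Δ=(-0.3937, 0.0562, 0.0000) → world pose (0.2229, 0.5530, -2.1635)
step 4: ξ=(vx,vy,ωz)=(0.1125, -0.1875, 0.5048), dt=0.5 → body Δ=(0.0674, -0.0857, 0.2524) → world pose (0.1142, 0.5449, -1.9111)
step 5: ξ=(vx,vy,ωz)=(-0.3563, 0.1875, -0.6490), dt=1.0 → body Δ=(-0.2730, 0.2862, -0.6490) → world pose (0.4751, 0.7068, -2.5601)

(0.4751, 0.7068, -2.5601)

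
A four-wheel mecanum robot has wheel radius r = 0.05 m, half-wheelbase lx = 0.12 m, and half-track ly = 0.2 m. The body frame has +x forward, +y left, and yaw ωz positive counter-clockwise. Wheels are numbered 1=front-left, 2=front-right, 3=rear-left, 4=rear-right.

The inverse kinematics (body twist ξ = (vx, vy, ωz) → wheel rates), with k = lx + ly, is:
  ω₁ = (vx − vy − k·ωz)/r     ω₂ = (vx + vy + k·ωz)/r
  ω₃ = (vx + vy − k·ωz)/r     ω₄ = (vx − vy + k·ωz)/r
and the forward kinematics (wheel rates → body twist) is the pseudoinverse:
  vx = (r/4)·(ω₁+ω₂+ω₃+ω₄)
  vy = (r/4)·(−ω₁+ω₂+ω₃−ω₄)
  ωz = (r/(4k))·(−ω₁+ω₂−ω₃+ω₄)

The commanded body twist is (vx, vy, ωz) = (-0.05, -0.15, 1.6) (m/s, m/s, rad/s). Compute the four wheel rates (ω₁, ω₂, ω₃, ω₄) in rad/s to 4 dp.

(-8.2400, 6.2400, -14.2400, 12.2400)

k = lx + ly = 0.12 + 0.2 = 0.3200;  k·ωz = 0.3200·1.6 = 0.5120
ω₁ (FL) = (vx − vy − k·ωz)/r = -0.4120/0.05 = -8.2400
ω₂ (FR) = (vx + vy + k·ωz)/r = 0.3120/0.05 = 6.2400
ω₃ (RL) = (vx + vy − k·ωz)/r = -0.7120/0.05 = -14.2400
ω₄ (RR) = (vx − vy + k·ωz)/r = 0.6120/0.05 = 12.2400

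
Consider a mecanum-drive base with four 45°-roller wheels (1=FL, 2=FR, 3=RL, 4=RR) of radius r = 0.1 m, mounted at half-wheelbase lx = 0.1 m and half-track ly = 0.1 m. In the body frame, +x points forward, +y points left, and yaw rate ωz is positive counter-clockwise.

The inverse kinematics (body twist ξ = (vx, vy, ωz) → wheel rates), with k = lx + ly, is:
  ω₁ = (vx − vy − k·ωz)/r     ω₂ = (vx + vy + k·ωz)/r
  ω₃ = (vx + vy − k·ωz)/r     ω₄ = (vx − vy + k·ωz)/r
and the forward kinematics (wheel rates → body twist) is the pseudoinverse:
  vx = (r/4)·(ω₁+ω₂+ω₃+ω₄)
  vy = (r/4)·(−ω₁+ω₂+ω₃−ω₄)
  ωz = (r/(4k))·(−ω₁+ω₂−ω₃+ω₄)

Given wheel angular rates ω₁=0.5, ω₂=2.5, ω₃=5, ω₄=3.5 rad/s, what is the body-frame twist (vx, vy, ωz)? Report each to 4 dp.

(0.2875, 0.0875, 0.0625)

k = lx + ly = 0.1 + 0.1 = 0.2000
ω₁+ω₂+ω₃+ω₄ = 11.5000  →  vx = (0.1/4)·11.5000 = 0.2875
−ω₁+ω₂+ω₃−ω₄ = 3.5000  →  vy = (0.1/4)·3.5000 = 0.0875
−ω₁+ω₂−ω₃+ω₄ = 0.5000  →  ωz = (0.1/0.8000)·0.5000 = 0.0625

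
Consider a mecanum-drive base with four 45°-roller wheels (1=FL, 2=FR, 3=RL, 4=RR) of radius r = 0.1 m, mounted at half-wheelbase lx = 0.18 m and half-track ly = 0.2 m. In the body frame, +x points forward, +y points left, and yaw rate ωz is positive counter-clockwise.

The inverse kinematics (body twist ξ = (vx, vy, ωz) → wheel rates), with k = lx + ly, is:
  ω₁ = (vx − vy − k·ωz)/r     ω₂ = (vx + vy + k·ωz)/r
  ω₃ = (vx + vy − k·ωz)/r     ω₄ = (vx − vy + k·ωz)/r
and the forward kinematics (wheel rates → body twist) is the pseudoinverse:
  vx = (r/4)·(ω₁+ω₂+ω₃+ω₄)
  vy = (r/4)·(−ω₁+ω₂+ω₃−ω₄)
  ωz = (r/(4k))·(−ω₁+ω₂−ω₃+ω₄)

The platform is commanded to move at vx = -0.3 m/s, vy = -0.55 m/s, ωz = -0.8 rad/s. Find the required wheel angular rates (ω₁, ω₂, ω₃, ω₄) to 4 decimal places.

(5.5400, -11.5400, -5.4600, -0.5400)

k = lx + ly = 0.18 + 0.2 = 0.3800;  k·ωz = 0.3800·-0.8 = -0.3040
ω₁ (FL) = (vx − vy − k·ωz)/r = 0.5540/0.1 = 5.5400
ω₂ (FR) = (vx + vy + k·ωz)/r = -1.1540/0.1 = -11.5400
ω₃ (RL) = (vx + vy − k·ωz)/r = -0.5460/0.1 = -5.4600
ω₄ (RR) = (vx − vy + k·ωz)/r = -0.0540/0.1 = -0.5400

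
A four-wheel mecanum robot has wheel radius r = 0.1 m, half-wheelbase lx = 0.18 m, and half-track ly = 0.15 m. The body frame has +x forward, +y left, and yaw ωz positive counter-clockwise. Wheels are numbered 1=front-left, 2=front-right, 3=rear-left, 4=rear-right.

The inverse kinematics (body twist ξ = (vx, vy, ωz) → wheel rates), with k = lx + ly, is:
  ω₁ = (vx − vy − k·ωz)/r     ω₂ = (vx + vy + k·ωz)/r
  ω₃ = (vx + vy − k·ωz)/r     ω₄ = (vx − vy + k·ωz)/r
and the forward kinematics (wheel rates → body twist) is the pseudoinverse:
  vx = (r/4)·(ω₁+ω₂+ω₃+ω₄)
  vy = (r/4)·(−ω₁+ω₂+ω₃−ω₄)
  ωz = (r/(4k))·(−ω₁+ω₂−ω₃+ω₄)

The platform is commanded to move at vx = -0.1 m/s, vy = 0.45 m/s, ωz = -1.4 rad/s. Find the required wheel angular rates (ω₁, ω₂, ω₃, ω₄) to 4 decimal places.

k = lx + ly = 0.18 + 0.15 = 0.3300;  k·ωz = 0.3300·-1.4 = -0.4620
ω₁ (FL) = (vx − vy − k·ωz)/r = -0.0880/0.1 = -0.8800
ω₂ (FR) = (vx + vy + k·ωz)/r = -0.1120/0.1 = -1.1200
ω₃ (RL) = (vx + vy − k·ωz)/r = 0.8120/0.1 = 8.1200
ω₄ (RR) = (vx − vy + k·ωz)/r = -1.0120/0.1 = -10.1200

(-0.8800, -1.1200, 8.1200, -10.1200)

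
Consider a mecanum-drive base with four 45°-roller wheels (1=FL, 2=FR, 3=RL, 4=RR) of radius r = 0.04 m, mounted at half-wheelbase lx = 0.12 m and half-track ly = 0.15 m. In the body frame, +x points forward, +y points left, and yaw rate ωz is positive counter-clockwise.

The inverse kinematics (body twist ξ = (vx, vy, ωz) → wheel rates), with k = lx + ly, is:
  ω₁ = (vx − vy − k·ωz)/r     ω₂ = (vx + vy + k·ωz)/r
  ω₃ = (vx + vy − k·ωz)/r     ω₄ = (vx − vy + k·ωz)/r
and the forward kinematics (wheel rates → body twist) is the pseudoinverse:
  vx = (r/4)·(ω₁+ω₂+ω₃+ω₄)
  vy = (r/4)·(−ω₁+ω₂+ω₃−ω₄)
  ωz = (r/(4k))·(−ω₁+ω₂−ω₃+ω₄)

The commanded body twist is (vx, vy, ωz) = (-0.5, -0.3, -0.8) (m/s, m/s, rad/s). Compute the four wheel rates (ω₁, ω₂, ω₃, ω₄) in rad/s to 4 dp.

k = lx + ly = 0.12 + 0.15 = 0.2700;  k·ωz = 0.2700·-0.8 = -0.2160
ω₁ (FL) = (vx − vy − k·ωz)/r = 0.0160/0.04 = 0.4000
ω₂ (FR) = (vx + vy + k·ωz)/r = -1.0160/0.04 = -25.4000
ω₃ (RL) = (vx + vy − k·ωz)/r = -0.5840/0.04 = -14.6000
ω₄ (RR) = (vx − vy + k·ωz)/r = -0.4160/0.04 = -10.4000

(0.4000, -25.4000, -14.6000, -10.4000)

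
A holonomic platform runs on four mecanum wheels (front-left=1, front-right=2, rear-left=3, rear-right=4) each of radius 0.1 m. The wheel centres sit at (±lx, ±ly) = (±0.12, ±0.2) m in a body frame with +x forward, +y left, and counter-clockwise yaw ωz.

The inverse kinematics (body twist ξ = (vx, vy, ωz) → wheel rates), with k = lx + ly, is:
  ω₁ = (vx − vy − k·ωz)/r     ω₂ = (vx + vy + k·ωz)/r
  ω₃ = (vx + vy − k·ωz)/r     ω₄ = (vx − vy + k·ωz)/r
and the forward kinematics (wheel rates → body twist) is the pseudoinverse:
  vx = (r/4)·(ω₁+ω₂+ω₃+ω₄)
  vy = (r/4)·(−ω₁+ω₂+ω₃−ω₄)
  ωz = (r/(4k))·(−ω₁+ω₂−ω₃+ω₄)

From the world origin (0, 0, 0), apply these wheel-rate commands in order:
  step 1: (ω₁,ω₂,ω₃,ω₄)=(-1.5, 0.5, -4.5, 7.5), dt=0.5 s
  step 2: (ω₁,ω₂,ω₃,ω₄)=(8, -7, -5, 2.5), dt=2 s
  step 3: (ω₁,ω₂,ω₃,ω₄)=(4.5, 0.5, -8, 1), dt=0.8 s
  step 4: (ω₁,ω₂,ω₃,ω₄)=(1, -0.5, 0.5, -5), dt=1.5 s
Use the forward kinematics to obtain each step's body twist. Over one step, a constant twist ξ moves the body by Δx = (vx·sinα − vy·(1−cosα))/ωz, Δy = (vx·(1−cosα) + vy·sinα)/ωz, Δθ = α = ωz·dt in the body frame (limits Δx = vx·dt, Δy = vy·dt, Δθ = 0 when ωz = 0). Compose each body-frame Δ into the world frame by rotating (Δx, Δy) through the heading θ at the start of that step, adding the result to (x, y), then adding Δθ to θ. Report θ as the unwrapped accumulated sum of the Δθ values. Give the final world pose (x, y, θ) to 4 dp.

step 1: ξ=(vx,vy,ωz)=(0.0500, -0.2500, 1.0938), dt=0.5 → body Δ=(0.0571, -0.1122, 0.5469) → world pose (0.0571, -0.1122, 0.5469)
step 2: ξ=(vx,vy,ωz)=(-0.0375, -0.5625, -0.5859), dt=2.0 → body Δ=(-0.6461, -0.8455, -1.1719) → world pose (-0.0551, -1.1703, -0.6250)
step 3: ξ=(vx,vy,ωz)=(-0.0500, -0.3250, 0.3906), dt=0.8 → body Δ=(0.0009, -0.2620, 0.3125) → world pose (-0.2076, -1.3834, -0.3125)
step 4: ξ=(vx,vy,ωz)=(-0.1000, 0.1000, -0.5469), dt=1.5 → body Δ=(-0.0756, 0.1919, -0.8203) → world pose (-0.2205, -1.1775, -1.1328)

(-0.2205, -1.1775, -1.1328)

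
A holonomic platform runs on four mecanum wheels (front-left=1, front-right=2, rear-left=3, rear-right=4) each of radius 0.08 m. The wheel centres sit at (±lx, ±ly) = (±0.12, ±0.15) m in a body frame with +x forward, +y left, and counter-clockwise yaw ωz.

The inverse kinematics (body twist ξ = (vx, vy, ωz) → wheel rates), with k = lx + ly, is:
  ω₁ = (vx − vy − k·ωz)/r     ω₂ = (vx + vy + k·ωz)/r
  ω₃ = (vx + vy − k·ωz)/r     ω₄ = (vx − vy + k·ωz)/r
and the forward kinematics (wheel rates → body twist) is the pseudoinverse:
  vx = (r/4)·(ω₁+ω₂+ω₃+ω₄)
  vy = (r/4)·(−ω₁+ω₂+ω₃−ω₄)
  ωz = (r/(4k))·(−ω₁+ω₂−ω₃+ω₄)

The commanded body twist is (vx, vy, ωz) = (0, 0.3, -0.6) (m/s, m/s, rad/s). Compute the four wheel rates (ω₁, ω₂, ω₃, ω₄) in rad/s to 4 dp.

(-1.7250, 1.7250, 5.7750, -5.7750)

k = lx + ly = 0.12 + 0.15 = 0.2700;  k·ωz = 0.2700·-0.6 = -0.1620
ω₁ (FL) = (vx − vy − k·ωz)/r = -0.1380/0.08 = -1.7250
ω₂ (FR) = (vx + vy + k·ωz)/r = 0.1380/0.08 = 1.7250
ω₃ (RL) = (vx + vy − k·ωz)/r = 0.4620/0.08 = 5.7750
ω₄ (RR) = (vx − vy + k·ωz)/r = -0.4620/0.08 = -5.7750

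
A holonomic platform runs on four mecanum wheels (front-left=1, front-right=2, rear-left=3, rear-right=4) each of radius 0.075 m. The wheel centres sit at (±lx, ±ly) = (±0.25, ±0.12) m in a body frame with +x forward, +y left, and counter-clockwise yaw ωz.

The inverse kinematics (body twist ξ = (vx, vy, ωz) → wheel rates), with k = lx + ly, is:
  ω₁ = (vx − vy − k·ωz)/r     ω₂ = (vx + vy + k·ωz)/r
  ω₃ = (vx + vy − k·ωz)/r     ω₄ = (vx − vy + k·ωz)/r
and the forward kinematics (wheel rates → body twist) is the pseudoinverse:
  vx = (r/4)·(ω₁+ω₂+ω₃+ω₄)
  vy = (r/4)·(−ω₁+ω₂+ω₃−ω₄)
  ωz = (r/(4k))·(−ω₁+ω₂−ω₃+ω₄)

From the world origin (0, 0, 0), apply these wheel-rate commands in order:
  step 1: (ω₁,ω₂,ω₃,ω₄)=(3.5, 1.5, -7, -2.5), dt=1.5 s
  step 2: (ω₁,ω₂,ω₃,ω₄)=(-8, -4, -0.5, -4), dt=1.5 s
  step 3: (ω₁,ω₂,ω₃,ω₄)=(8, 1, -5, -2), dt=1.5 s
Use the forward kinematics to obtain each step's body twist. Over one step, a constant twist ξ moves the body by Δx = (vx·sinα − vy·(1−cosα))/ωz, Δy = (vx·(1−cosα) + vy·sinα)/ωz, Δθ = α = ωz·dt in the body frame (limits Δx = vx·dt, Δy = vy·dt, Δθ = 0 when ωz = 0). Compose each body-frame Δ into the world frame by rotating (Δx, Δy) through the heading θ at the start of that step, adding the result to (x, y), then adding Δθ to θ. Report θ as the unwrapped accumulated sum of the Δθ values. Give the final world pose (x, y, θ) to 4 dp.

(-0.5290, -0.3588, -0.0760)

step 1: ξ=(vx,vy,ωz)=(-0.0844, -0.1219, 0.1267), dt=1.5 → body Δ=(-0.1085, -0.1937, 0.1900) → world pose (-0.1085, -0.1937, 0.1900)
step 2: ξ=(vx,vy,ωz)=(-0.3094, 0.1406, 0.0253), dt=1.5 → body Δ=(-0.4680, 0.2021, 0.0380) → world pose (-0.6062, -0.0837, 0.2280)
step 3: ξ=(vx,vy,ωz)=(0.0375, -0.1875, -0.2027), dt=1.5 → body Δ=(0.0130, -0.2854, -0.3041) → world pose (-0.5290, -0.3588, -0.0760)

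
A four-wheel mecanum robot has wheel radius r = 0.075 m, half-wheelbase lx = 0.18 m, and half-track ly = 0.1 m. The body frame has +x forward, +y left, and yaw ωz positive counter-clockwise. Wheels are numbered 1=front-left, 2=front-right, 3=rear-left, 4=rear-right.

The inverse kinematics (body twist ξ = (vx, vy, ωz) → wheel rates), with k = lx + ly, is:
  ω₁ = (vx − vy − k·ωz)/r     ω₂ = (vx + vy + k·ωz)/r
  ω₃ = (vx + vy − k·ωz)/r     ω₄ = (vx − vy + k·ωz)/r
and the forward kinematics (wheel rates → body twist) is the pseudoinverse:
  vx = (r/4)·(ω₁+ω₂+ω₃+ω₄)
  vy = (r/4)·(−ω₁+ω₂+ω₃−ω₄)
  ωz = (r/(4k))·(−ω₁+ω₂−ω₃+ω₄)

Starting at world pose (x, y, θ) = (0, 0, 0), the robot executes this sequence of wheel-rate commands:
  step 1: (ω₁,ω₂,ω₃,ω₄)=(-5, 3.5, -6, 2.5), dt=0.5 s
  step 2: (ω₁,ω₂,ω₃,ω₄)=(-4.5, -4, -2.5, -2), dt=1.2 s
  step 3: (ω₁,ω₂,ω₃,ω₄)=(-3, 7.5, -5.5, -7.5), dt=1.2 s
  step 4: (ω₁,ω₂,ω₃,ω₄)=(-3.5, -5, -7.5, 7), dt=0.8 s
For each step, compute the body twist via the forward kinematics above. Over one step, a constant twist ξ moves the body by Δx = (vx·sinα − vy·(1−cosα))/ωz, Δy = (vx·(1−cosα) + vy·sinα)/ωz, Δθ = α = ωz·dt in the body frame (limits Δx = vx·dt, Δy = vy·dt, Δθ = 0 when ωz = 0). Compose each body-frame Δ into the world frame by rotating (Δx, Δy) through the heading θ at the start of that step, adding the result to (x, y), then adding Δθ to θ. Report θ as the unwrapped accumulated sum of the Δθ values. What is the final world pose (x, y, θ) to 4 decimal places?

step 1: ξ=(vx,vy,ωz)=(-0.0937, 0.0000, 1.1384), dt=0.5 → body Δ=(-0.0444, -0.0130, 0.5692) → world pose (-0.0444, -0.0130, 0.5692)
step 2: ξ=(vx,vy,ωz)=(-0.2437, 0.0000, 0.0670), dt=1.2 → body Δ=(-0.2922, -0.0117, 0.0804) → world pose (-0.2842, -0.1804, 0.6496)
step 3: ξ=(vx,vy,ωz)=(-0.1594, 0.2344, 0.5692), dt=1.2 → body Δ=(-0.2691, 0.1971, 0.6830) → world pose (-0.6177, -0.1862, 1.3326)
step 4: ξ=(vx,vy,ωz)=(-0.1688, -0.3000, 0.8705), dt=0.8 → body Δ=(-0.0441, -0.2662, 0.6964) → world pose (-0.3694, -0.2918, 2.0290)

(-0.3694, -0.2918, 2.0290)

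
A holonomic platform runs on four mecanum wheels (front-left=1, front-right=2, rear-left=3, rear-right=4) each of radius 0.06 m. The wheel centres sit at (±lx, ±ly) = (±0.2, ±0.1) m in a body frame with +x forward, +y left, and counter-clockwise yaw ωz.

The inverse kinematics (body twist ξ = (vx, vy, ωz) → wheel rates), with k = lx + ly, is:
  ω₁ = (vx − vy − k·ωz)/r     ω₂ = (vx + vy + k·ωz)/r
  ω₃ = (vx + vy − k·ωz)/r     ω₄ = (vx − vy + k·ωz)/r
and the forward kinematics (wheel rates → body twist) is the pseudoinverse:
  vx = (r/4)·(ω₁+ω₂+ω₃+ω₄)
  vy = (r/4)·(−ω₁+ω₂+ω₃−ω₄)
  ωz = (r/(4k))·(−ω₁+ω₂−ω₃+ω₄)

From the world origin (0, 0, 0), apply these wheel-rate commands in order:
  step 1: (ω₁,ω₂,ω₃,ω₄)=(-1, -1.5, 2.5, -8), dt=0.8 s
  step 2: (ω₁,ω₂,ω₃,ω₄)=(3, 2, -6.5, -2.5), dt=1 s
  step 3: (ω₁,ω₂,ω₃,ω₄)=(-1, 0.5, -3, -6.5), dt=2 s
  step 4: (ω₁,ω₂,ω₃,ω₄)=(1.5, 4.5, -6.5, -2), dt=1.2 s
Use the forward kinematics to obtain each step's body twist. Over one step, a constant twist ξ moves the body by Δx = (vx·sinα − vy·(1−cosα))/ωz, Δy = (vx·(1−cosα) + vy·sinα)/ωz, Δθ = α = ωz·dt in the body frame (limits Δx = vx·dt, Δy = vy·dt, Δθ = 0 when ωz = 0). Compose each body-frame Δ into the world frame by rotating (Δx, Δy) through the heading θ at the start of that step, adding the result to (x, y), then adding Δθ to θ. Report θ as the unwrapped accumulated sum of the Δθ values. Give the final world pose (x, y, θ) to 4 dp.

(-0.4198, 0.3266, -0.0400)

step 1: ξ=(vx,vy,ωz)=(-0.1200, 0.1500, -0.5500), dt=0.8 → body Δ=(-0.0670, 0.1369, -0.4400) → world pose (-0.0670, 0.1369, -0.4400)
step 2: ξ=(vx,vy,ωz)=(-0.0600, -0.0750, 0.1500), dt=1.0 → body Δ=(-0.0542, -0.0792, 0.1500) → world pose (-0.1497, 0.0884, -0.2900)
step 3: ξ=(vx,vy,ωz)=(-0.1500, 0.0750, -0.1000), dt=2.0 → body Δ=(-0.2831, 0.1789, -0.2000) → world pose (-0.3698, 0.3407, -0.4900)
step 4: ξ=(vx,vy,ωz)=(-0.0375, -0.0225, 0.3750), dt=1.2 → body Δ=(-0.0375, -0.0361, 0.4500) → world pose (-0.4198, 0.3266, -0.0400)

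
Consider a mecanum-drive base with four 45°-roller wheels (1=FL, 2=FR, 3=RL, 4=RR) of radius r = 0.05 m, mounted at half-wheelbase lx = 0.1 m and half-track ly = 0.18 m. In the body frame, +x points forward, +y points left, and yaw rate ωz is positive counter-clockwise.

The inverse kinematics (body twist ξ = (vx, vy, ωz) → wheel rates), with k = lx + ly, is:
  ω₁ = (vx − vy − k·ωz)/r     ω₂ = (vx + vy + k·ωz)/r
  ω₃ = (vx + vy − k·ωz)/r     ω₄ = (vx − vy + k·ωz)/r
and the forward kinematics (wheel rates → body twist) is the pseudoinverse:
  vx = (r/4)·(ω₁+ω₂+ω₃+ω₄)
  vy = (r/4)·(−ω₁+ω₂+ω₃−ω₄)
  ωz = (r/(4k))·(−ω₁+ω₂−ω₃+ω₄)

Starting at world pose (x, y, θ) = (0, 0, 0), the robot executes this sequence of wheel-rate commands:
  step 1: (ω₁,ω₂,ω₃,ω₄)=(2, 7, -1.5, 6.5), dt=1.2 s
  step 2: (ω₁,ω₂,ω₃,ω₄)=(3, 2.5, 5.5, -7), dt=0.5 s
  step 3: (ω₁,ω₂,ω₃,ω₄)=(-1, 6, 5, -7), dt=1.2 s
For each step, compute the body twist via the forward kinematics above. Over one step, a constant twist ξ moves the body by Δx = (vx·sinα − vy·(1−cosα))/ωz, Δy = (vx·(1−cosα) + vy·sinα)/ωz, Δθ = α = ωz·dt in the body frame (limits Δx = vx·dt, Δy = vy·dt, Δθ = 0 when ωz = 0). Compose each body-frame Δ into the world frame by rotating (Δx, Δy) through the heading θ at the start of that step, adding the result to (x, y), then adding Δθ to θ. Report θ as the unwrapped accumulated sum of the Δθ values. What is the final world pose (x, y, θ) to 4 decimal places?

step 1: ξ=(vx,vy,ωz)=(0.1750, -0.0375, 0.5804), dt=1.2 → body Δ=(0.2085, 0.0288, 0.6964) → world pose (0.2085, 0.0288, 0.6964)
step 2: ξ=(vx,vy,ωz)=(0.0500, 0.1500, -0.5804), dt=0.5 → body Δ=(0.0355, 0.0704, -0.2902) → world pose (0.1905, 0.1055, 0.4063)
step 3: ξ=(vx,vy,ωz)=(0.0375, 0.2375, -0.2232), dt=1.2 → body Δ=(0.0824, 0.2756, -0.2679) → world pose (0.1573, 0.3912, 0.1384)

(0.1573, 0.3912, 0.1384)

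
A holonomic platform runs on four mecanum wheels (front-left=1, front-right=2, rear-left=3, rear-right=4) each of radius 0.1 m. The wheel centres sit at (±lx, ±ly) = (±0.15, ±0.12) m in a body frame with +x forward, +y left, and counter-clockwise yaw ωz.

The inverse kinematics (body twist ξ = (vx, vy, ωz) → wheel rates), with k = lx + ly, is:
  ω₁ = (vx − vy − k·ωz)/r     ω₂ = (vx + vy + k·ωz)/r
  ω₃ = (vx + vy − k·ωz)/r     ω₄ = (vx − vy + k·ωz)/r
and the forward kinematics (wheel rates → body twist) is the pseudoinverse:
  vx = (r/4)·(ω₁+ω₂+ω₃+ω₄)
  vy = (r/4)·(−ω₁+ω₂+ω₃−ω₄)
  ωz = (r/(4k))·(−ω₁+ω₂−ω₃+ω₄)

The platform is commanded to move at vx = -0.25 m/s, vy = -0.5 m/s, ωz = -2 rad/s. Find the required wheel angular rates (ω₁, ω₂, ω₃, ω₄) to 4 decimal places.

k = lx + ly = 0.15 + 0.12 = 0.2700;  k·ωz = 0.2700·-2 = -0.5400
ω₁ (FL) = (vx − vy − k·ωz)/r = 0.7900/0.1 = 7.9000
ω₂ (FR) = (vx + vy + k·ωz)/r = -1.2900/0.1 = -12.9000
ω₃ (RL) = (vx + vy − k·ωz)/r = -0.2100/0.1 = -2.1000
ω₄ (RR) = (vx − vy + k·ωz)/r = -0.2900/0.1 = -2.9000

(7.9000, -12.9000, -2.1000, -2.9000)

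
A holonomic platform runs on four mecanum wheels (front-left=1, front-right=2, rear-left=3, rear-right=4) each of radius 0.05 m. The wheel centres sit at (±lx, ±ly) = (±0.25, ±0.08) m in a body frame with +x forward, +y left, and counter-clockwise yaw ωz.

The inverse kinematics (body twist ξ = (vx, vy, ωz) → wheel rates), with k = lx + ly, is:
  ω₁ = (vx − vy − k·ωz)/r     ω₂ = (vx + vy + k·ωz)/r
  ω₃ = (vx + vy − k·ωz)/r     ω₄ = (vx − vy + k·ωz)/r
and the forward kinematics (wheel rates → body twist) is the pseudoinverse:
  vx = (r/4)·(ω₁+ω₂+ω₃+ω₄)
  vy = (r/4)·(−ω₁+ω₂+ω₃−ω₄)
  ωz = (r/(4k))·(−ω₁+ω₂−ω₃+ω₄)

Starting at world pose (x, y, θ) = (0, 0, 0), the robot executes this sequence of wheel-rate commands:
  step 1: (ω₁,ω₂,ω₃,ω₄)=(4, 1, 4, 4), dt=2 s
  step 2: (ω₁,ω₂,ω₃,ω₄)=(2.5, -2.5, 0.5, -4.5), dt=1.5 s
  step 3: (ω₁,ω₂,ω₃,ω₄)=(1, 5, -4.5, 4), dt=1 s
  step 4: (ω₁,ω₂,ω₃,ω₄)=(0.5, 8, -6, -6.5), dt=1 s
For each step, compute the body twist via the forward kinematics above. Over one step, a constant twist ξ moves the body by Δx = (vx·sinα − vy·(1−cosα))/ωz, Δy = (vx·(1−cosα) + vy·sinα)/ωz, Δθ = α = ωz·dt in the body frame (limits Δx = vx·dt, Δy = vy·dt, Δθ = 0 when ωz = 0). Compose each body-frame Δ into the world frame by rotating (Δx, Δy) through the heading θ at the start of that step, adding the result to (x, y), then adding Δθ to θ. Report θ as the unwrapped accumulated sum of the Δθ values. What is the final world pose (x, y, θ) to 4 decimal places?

(0.2472, -0.0510, -0.0568)

step 1: ξ=(vx,vy,ωz)=(0.1625, -0.0375, -0.1136), dt=2.0 → body Δ=(0.3137, -0.1111, -0.2273) → world pose (0.3137, -0.1111, -0.2273)
step 2: ξ=(vx,vy,ωz)=(-0.0500, 0.0000, -0.3788), dt=1.5 → body Δ=(-0.0710, 0.0207, -0.5682) → world pose (0.2492, -0.0749, -0.7955)
step 3: ξ=(vx,vy,ωz)=(0.0688, -0.0563, 0.4735), dt=1.0 → body Δ=(0.0793, -0.0382, 0.4735) → world pose (0.2774, -0.1583, -0.3220)
step 4: ξ=(vx,vy,ωz)=(-0.0500, 0.1000, 0.2652), dt=1.0 → body Δ=(-0.0626, 0.0922, 0.2652) → world pose (0.2472, -0.0510, -0.0568)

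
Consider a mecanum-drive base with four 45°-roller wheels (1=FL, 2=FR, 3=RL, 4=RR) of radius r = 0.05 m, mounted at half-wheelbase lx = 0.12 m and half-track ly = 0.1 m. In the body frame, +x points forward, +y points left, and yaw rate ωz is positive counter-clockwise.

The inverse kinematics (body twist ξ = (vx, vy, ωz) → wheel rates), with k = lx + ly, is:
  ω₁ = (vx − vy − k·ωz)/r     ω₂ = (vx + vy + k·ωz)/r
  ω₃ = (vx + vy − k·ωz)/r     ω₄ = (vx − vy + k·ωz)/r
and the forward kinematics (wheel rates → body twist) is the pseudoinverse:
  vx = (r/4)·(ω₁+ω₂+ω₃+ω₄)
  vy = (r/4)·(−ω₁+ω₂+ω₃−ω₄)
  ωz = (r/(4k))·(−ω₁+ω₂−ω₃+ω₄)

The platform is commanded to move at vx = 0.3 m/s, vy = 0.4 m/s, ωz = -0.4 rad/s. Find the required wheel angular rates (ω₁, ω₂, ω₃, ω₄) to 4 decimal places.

(-0.2400, 12.2400, 15.7600, -3.7600)

k = lx + ly = 0.12 + 0.1 = 0.2200;  k·ωz = 0.2200·-0.4 = -0.0880
ω₁ (FL) = (vx − vy − k·ωz)/r = -0.0120/0.05 = -0.2400
ω₂ (FR) = (vx + vy + k·ωz)/r = 0.6120/0.05 = 12.2400
ω₃ (RL) = (vx + vy − k·ωz)/r = 0.7880/0.05 = 15.7600
ω₄ (RR) = (vx − vy + k·ωz)/r = -0.1880/0.05 = -3.7600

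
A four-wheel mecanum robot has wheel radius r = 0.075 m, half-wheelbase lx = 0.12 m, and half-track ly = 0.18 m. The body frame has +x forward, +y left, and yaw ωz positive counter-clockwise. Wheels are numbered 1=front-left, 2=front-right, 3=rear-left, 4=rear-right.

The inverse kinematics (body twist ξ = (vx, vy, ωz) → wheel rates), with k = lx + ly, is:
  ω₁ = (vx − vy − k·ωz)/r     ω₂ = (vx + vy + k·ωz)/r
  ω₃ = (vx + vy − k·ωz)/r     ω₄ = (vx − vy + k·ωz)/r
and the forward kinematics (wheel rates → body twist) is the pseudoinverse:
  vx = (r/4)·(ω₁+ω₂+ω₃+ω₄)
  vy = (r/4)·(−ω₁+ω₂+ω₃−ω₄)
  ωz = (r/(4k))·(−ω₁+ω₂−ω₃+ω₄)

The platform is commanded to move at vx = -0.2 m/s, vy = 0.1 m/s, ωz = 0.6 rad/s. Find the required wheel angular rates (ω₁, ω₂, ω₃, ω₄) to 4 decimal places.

(-6.4000, 1.0667, -3.7333, -1.6000)

k = lx + ly = 0.12 + 0.18 = 0.3000;  k·ωz = 0.3000·0.6 = 0.1800
ω₁ (FL) = (vx − vy − k·ωz)/r = -0.4800/0.075 = -6.4000
ω₂ (FR) = (vx + vy + k·ωz)/r = 0.0800/0.075 = 1.0667
ω₃ (RL) = (vx + vy − k·ωz)/r = -0.2800/0.075 = -3.7333
ω₄ (RR) = (vx − vy + k·ωz)/r = -0.1200/0.075 = -1.6000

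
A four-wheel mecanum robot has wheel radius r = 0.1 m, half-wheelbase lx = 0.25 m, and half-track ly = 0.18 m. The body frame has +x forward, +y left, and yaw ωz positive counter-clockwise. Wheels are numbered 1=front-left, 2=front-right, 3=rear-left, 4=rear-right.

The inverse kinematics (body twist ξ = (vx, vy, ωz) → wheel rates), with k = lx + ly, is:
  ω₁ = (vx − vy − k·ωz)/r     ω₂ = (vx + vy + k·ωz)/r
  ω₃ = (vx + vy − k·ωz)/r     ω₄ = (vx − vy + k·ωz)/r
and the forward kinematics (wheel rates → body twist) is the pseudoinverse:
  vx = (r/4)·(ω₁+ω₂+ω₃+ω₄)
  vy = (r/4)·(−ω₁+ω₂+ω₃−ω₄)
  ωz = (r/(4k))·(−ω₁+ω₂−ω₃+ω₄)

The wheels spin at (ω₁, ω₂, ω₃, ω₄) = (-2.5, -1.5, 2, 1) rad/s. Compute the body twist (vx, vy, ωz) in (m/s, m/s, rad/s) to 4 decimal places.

k = lx + ly = 0.25 + 0.18 = 0.4300
ω₁+ω₂+ω₃+ω₄ = -1.0000  →  vx = (0.1/4)·-1.0000 = -0.0250
−ω₁+ω₂+ω₃−ω₄ = 2.0000  →  vy = (0.1/4)·2.0000 = 0.0500
−ω₁+ω₂−ω₃+ω₄ = 0.0000  →  ωz = (0.1/1.7200)·0.0000 = 0.0000

(-0.0250, 0.0500, 0.0000)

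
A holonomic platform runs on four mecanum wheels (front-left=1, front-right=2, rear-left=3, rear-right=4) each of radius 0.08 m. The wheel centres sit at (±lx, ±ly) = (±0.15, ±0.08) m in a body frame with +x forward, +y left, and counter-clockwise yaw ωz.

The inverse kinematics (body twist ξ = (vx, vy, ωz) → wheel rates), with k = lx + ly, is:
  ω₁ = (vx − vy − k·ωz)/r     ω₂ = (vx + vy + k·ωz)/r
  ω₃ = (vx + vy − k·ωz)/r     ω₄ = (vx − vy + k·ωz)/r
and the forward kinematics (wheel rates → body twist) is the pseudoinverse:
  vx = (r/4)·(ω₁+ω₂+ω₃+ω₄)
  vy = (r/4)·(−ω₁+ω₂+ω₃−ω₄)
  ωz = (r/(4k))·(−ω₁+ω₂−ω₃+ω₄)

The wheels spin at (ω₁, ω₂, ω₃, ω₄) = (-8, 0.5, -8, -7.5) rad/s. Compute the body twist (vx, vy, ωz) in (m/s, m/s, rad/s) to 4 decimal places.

k = lx + ly = 0.15 + 0.08 = 0.2300
ω₁+ω₂+ω₃+ω₄ = -23.0000  →  vx = (0.08/4)·-23.0000 = -0.4600
−ω₁+ω₂+ω₃−ω₄ = 8.0000  →  vy = (0.08/4)·8.0000 = 0.1600
−ω₁+ω₂−ω₃+ω₄ = 9.0000  →  ωz = (0.08/0.9200)·9.0000 = 0.7826

(-0.4600, 0.1600, 0.7826)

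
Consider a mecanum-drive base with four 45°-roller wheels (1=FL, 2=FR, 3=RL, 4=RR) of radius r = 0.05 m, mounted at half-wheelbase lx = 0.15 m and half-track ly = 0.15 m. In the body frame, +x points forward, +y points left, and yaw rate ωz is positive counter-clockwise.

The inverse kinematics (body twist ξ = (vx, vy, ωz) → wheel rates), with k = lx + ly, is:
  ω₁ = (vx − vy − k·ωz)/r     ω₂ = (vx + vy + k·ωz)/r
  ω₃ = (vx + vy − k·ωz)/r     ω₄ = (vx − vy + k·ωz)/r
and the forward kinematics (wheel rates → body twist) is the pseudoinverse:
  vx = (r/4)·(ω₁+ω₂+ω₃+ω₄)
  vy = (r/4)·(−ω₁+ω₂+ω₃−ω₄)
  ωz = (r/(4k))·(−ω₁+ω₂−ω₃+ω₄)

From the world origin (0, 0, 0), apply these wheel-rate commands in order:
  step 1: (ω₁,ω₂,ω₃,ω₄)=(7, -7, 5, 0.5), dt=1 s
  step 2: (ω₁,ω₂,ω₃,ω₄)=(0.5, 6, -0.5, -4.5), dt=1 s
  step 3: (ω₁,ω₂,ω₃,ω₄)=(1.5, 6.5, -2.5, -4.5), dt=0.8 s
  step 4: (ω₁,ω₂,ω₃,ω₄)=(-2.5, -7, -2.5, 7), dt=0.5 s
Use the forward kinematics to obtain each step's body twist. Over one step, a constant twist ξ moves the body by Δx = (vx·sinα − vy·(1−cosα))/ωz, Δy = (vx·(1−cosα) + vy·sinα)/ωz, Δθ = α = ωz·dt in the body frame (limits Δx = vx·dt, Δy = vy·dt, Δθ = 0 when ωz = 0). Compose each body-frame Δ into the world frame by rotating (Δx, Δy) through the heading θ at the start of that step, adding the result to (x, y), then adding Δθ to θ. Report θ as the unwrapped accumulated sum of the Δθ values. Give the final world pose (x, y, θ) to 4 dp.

(0.0905, -0.0660, -0.5042)

step 1: ξ=(vx,vy,ωz)=(0.0688, -0.1188, -0.7708), dt=1.0 → body Δ=(0.0186, -0.1325, -0.7708) → world pose (0.0186, -0.1325, -0.7708)
step 2: ξ=(vx,vy,ωz)=(0.0188, 0.1188, 0.0625), dt=1.0 → body Δ=(0.0150, 0.1193, 0.0625) → world pose (0.1125, -0.0575, -0.7083)
step 3: ξ=(vx,vy,ωz)=(0.0125, 0.0875, 0.1250), dt=0.8 → body Δ=(0.0065, 0.0704, 0.1000) → world pose (0.1632, -0.0082, -0.6083)
step 4: ξ=(vx,vy,ωz)=(-0.0625, -0.1750, 0.2083), dt=0.5 → body Δ=(-0.0266, -0.0890, 0.1042) → world pose (0.0905, -0.0660, -0.5042)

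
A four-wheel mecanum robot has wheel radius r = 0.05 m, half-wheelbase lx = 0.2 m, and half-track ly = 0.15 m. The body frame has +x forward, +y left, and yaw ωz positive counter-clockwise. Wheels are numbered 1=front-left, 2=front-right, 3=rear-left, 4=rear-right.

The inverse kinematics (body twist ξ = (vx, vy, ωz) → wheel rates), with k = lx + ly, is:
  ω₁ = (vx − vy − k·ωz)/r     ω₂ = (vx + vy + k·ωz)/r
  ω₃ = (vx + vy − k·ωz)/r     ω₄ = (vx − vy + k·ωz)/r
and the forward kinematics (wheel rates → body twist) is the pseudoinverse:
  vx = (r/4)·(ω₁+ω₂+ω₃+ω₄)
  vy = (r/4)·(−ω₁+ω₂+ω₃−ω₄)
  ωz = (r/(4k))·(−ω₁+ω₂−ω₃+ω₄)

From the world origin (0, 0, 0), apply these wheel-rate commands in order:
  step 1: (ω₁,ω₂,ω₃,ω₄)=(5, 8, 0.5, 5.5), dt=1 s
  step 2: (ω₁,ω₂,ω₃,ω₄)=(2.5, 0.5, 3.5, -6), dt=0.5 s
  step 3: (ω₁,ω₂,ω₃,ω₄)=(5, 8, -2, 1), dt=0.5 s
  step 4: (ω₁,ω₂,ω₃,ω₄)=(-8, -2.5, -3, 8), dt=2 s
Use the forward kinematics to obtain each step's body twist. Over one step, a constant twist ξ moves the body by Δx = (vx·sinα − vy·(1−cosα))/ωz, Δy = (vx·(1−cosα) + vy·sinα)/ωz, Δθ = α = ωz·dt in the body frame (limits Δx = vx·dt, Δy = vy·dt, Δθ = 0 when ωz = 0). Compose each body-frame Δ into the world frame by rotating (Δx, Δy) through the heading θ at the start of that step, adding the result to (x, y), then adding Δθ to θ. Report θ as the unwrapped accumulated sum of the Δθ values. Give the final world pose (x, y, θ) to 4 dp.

step 1: ξ=(vx,vy,ωz)=(0.2375, -0.0250, 0.2857), dt=1.0 → body Δ=(0.2378, 0.0090, 0.2857) → world pose (0.2378, 0.0090, 0.2857)
step 2: ξ=(vx,vy,ωz)=(0.0062, 0.0938, -0.4107), dt=0.5 → body Δ=(0.0079, 0.0462, -0.2054) → world pose (0.2324, 0.0556, 0.0804)
step 3: ξ=(vx,vy,ωz)=(0.1500, 0.0000, 0.2143), dt=0.5 → body Δ=(0.0749, 0.0040, 0.1071) → world pose (0.3067, 0.0656, 0.1875)
step 4: ξ=(vx,vy,ωz)=(-0.0688, -0.0688, 0.5893), dt=2.0 → body Δ=(-0.0357, -0.1799, 1.1786) → world pose (0.3051, -0.1178, 1.3661)

(0.3051, -0.1178, 1.3661)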